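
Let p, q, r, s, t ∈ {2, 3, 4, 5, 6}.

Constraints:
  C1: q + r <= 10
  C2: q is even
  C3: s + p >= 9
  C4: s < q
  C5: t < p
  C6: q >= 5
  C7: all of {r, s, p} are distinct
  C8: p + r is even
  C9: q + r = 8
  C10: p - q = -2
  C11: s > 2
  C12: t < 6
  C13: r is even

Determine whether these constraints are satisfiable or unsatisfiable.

Satisfiable

The assignment p = 4, q = 6, r = 2, s = 5, t = 3 works:
  constraint 1 holds since q + r = 8.
  constraint 3 holds since s + p = 9.
The rest check out directly.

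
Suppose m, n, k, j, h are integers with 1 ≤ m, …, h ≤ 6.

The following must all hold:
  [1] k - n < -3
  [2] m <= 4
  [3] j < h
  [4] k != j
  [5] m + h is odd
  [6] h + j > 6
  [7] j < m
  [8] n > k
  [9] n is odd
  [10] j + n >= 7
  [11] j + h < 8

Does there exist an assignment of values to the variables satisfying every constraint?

The assignment m = 4, n = 5, k = 1, j = 2, h = 5 works:
  constraint 1 holds since k - n = -4.
  constraint 6 holds since h + j = 7.
  constraint 10 holds since j + n = 7.
The rest check out directly.

Satisfiable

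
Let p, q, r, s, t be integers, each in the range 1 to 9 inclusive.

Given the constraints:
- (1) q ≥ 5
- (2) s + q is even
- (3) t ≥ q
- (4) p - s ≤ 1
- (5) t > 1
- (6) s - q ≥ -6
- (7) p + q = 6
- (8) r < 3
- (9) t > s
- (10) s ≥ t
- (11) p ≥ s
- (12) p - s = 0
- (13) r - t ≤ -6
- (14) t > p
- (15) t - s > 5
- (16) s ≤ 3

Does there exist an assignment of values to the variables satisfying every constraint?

From constraints 1 and 3: t ≥ q and q ≥ 5, so t ≥ 5. From constraints 10 and 16: t ≤ s and s ≤ 3, so t ≤ 3. But 3 < 5, so no value of t works.

Unsatisfiable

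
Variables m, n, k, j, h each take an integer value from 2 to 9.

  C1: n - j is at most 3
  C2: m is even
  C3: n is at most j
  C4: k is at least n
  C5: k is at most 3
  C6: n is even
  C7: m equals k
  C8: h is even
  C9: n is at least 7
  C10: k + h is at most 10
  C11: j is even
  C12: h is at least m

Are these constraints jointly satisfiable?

Unsatisfiable

From constraint 9: n ≥ 7. From constraints 4 and 5: n ≤ k and k ≤ 3, so n ≤ 3. But 3 < 7, so no value of n works.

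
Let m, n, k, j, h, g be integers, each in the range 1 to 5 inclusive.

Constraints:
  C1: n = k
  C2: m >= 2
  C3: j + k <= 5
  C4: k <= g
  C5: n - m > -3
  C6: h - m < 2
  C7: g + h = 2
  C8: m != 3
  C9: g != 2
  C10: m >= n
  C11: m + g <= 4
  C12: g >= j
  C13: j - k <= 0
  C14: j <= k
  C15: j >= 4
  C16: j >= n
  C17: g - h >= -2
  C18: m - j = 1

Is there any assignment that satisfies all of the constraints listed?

Unsatisfiable

From constraint 2: m ≥ 2. From constraints 12 and 15: g ≥ j ≥ 4. Hence m + g ≥ 6. But constraint 11 requires m + g ≤ 4, and 4 < 6. Contradiction.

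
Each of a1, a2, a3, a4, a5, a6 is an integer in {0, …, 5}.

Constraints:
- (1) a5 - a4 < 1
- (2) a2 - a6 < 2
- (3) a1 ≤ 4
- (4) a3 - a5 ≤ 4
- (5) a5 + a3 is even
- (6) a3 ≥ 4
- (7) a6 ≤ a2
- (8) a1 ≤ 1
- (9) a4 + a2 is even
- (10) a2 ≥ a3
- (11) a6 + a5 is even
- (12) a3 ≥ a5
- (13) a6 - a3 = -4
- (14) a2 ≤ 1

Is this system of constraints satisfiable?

Unsatisfiable

From constraints 6 and 10: a2 ≥ a3 and a3 ≥ 4, so a2 ≥ 4. From constraint 14: a2 ≤ 1. But 1 < 4, so no value of a2 works.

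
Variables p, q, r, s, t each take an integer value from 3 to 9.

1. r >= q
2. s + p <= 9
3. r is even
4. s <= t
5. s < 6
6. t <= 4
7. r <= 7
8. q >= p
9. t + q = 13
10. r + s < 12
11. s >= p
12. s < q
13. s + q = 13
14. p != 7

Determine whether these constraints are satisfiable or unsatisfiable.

Unsatisfiable

From constraints 4 and 6: s ≤ t ≤ 4. From constraints 1 and 7: q ≤ r ≤ 7. Hence s + q ≤ 11. But constraint 13 requires s + q = 13, and 13 > 11. Contradiction.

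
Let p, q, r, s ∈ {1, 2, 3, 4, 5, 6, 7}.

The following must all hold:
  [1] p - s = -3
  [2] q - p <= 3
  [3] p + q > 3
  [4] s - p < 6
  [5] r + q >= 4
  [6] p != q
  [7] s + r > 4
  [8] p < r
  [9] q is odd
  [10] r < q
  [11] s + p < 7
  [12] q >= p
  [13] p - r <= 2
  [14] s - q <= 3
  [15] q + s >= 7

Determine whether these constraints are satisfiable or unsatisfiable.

Try p = 1, q = 3, r = 2, s = 4.
Check constraint 1: p - s = -3; constraint 2: q - p = 2; constraint 3: p + q = 4. The remaining constraints are straightforward to verify.

Satisfiable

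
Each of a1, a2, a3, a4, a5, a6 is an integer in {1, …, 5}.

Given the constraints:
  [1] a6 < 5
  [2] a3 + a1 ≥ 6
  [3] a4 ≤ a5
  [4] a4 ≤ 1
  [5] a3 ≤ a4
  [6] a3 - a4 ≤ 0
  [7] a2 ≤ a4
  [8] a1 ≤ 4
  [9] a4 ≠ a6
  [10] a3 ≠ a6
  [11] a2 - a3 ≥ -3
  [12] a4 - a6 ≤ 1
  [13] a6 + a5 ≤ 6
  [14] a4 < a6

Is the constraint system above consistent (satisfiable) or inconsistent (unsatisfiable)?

From constraints 4 and 5: a3 ≤ a4 ≤ 1. From constraint 8: a1 ≤ 4. Hence a3 + a1 ≤ 5. But constraint 2 requires a3 + a1 ≥ 6, and 6 > 5. Contradiction.

Unsatisfiable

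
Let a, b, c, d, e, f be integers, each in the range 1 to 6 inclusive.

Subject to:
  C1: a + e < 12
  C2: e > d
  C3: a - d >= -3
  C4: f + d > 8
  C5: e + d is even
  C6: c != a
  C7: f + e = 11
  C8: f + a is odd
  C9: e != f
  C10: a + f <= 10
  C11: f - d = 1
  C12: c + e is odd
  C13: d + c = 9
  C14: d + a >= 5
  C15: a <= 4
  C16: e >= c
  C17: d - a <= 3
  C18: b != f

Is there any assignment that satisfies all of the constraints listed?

One satisfying assignment is a = 4, b = 3, c = 5, d = 4, e = 6, f = 5.
For the less obvious constraints — constraint 1: a + e = 10; constraint 3: a - d = 0 — and the others hold by inspection.

Satisfiable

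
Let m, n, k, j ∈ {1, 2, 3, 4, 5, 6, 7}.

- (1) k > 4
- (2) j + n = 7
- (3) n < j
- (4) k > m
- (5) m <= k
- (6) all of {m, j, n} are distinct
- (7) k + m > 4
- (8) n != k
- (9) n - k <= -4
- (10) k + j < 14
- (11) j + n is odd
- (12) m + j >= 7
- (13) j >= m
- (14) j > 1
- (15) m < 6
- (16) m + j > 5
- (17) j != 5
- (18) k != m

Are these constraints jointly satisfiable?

Satisfiable

Try m = 2, n = 1, k = 5, j = 6.
Check constraint 2: j + n = 7; constraint 7: k + m = 7. The remaining constraints are straightforward to verify.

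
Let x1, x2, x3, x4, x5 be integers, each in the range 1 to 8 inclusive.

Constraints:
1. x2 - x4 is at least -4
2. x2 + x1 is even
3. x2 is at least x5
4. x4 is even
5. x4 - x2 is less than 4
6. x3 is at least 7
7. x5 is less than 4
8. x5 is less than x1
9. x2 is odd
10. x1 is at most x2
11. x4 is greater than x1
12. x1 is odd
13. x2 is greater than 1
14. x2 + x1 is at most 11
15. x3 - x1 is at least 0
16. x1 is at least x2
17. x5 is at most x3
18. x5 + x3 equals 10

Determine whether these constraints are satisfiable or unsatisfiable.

Take x1 = 5, x2 = 5, x3 = 7, x4 = 6, x5 = 3. Then constraint 1: x2 - x4 = -1; constraint 5: x4 - x2 = 1; constraint 14: x2 + x1 = 10, and every other listed constraint is also met.

Satisfiable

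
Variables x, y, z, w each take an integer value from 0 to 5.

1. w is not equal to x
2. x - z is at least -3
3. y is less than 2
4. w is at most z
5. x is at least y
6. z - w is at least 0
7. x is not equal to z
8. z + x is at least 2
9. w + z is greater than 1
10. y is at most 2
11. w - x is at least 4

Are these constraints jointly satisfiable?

Constraints 2, 6, and 11 give w − x ≥ 4, x − z ≥ -3, z − w ≥ 0.
Adding all 3 inequalities: the left sides telescope to 0, and the right sides sum to 4 + (-3) + 0 = 1. So 0 ≥ 1, which is false.

Unsatisfiable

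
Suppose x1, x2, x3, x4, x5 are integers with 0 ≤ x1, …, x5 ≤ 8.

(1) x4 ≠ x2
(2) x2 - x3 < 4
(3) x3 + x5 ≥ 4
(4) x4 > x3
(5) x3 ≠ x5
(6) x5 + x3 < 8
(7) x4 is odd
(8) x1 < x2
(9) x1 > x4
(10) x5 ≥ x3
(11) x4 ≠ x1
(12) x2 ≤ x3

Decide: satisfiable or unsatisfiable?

Unsatisfiable

Constraints 4, 8, 9, and 12 give x3 < x4, x4 < x1, x1 < x2, x2 ≤ x3. Chaining: x3 < x4 < x1 < x2 ≤ x3, which forces x3 < x3 — impossible.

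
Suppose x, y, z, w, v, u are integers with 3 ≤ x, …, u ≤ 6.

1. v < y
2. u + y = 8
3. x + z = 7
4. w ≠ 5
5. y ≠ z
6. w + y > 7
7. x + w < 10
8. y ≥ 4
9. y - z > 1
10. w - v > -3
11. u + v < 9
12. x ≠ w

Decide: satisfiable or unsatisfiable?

Setting (x, y, z, w, v, u) = (4, 5, 3, 3, 3, 3) satisfies everything: constraint 2: u + y = 8; constraint 3: x + z = 7, and the others follow.

Satisfiable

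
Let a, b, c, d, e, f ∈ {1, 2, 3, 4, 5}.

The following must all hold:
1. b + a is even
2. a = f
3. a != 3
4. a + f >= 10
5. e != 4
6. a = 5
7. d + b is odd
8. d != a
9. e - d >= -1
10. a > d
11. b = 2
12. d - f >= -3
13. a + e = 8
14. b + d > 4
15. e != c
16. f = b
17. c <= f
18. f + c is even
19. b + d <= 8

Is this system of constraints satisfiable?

Unsatisfiable

Constraint 6 fixes a = 5 and constraint 11 fixes b = 2. Constraints 2 and 16 give a = f = b, so a = b. But 5 ≠ 2 — contradiction.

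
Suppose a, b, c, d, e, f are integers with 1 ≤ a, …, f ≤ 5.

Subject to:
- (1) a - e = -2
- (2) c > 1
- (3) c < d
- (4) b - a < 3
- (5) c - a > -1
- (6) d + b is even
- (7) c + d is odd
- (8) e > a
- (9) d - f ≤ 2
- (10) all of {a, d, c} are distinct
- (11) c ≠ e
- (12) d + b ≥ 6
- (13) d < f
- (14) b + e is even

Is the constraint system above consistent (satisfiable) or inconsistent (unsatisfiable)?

Satisfiable

One satisfying assignment is a = 2, b = 4, c = 3, d = 4, e = 4, f = 5.
For the less obvious constraints — constraint 1: a - e = -2; constraint 4: b - a = 2; constraint 5: c - a = 1 — and the others hold by inspection.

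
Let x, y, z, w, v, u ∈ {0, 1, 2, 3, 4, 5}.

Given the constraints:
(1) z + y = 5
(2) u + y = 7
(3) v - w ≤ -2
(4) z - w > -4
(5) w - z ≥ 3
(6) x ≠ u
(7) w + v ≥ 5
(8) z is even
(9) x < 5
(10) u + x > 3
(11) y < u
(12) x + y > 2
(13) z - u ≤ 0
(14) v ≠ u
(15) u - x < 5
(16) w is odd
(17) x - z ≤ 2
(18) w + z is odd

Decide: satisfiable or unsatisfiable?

The assignment x = 1, y = 3, z = 2, w = 5, v = 1, u = 4 works:
  constraint 1 holds since z + y = 5.
  constraint 2 holds since u + y = 7.
The rest check out directly.

Satisfiable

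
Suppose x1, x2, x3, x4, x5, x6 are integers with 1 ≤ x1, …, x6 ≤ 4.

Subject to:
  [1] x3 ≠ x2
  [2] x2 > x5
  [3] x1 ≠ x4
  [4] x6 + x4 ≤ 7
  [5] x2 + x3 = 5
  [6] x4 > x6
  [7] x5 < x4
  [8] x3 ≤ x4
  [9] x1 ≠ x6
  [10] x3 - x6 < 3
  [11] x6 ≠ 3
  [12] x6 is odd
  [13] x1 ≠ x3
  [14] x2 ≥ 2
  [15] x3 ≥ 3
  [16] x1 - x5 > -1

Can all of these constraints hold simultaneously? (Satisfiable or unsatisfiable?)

Take x1 = 2, x2 = 2, x3 = 3, x4 = 3, x5 = 1, x6 = 1. Then constraint 4: x6 + x4 = 4; constraint 5: x2 + x3 = 5, and every other listed constraint is also met.

Satisfiable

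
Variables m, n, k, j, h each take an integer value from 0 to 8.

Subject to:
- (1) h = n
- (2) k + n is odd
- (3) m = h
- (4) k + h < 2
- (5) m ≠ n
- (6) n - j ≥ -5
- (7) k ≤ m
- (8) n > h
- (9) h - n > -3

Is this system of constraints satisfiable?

From constraints 1 and 3, m = h = n, so m = n. But constraint 5 says m ≠ n. Contradiction.

Unsatisfiable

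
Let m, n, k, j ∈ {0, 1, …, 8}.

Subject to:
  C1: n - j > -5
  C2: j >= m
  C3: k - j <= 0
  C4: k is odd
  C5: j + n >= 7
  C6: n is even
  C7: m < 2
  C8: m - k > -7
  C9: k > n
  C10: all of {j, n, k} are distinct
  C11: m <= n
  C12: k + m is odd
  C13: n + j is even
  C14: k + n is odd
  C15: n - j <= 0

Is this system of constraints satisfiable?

Try m = 0, n = 4, k = 5, j = 6.
Check constraint 1: n - j = -2; constraint 3: k - j = -1. The remaining constraints are straightforward to verify.

Satisfiable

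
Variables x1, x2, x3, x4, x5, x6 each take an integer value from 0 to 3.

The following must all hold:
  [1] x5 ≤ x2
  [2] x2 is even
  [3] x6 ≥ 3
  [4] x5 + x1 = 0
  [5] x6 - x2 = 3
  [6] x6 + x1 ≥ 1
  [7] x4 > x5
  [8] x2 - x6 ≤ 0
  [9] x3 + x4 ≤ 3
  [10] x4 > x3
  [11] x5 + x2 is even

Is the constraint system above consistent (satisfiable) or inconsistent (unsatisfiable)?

Try x1 = 0, x2 = 0, x3 = 0, x4 = 3, x5 = 0, x6 = 3.
Check constraint 4: x5 + x1 = 0; constraint 5: x6 - x2 = 3; constraint 6: x6 + x1 = 3. The remaining constraints are straightforward to verify.

Satisfiable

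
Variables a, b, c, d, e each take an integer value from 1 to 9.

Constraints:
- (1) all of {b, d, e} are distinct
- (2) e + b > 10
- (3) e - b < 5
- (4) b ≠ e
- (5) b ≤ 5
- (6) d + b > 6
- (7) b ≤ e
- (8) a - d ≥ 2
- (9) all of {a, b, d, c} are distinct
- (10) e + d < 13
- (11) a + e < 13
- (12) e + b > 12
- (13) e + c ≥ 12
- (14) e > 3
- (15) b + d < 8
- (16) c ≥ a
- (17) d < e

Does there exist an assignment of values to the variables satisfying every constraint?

One satisfying assignment is a = 4, b = 5, c = 6, d = 2, e = 8.
For the less obvious constraints — constraint 2: e + b = 13; constraint 3: e - b = 3; constraint 6: d + b = 7 — and the others hold by inspection.

Satisfiable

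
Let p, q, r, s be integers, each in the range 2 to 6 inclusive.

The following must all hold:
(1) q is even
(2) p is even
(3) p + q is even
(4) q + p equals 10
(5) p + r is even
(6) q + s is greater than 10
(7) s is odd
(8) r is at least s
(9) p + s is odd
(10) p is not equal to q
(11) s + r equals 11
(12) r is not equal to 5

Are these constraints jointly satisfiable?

Satisfiable

One satisfying assignment is p = 4, q = 6, r = 6, s = 5.
For the less obvious constraints — constraint 4: q + p = 10; constraint 6: q + s = 11 — and the others hold by inspection.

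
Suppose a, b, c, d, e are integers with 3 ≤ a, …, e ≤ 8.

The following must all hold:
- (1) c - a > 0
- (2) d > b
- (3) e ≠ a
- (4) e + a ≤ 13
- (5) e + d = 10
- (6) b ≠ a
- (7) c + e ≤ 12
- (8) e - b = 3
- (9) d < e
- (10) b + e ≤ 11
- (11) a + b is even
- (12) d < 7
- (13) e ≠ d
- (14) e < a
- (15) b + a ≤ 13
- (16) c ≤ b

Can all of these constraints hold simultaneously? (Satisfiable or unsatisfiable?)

Unsatisfiable

Constraints 1, 2, 9, 14, and 16 give c ≤ b, b < d, d < e, e < a, a < c. Chaining: c ≤ b < d < e < a < c, which forces c < c — impossible.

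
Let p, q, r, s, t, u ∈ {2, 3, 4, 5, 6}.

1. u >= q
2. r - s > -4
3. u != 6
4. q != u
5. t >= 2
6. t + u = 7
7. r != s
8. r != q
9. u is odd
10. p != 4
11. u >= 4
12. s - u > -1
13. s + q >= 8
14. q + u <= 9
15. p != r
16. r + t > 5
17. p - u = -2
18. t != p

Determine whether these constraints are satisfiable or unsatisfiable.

The assignment p = 3, q = 2, r = 4, s = 6, t = 2, u = 5 works:
  constraint 2 holds since r - s = -2.
  constraint 6 holds since t + u = 7.
The rest check out directly.

Satisfiable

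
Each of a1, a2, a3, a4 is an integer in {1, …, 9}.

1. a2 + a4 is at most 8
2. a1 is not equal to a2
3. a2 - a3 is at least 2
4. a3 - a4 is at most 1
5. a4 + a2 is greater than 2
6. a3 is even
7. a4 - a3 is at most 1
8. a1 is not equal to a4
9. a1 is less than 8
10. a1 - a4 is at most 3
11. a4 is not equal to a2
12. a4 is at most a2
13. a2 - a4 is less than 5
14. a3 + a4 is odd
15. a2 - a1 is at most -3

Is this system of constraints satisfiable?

Constraints 3, 7, 10, and 15 give a1 − a2 ≥ 3, a2 − a3 ≥ 2, a3 − a4 ≥ -1, a4 − a1 ≥ -3.
Adding all 4 inequalities: the left sides telescope to 0, and the right sides sum to 3 + 2 + (-1) + (-3) = 1. So 0 ≥ 1, which is false.

Unsatisfiable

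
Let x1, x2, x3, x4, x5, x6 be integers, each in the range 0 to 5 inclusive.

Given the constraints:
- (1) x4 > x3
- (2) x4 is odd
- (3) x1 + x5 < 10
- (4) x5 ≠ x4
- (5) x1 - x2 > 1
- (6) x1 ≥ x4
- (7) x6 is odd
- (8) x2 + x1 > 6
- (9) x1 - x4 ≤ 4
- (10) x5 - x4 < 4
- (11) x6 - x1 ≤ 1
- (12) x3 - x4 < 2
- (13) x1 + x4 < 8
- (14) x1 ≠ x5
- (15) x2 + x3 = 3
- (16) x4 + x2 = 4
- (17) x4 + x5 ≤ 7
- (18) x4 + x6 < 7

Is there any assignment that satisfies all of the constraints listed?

Setting (x1, x2, x3, x4, x5, x6) = (5, 3, 0, 1, 4, 5) satisfies everything: constraint 3: x1 + x5 = 9; constraint 5: x1 - x2 = 2, and the others follow.

Satisfiable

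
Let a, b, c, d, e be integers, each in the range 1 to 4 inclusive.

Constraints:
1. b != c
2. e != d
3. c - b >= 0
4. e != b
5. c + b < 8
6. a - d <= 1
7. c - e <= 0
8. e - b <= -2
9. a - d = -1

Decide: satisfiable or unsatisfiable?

Constraints 3, 7, and 8 give b − e ≥ 2, e − c ≥ 0, c − b ≥ 0.
Adding all 3 inequalities: the left sides telescope to 0, and the right sides sum to 2 + 0 + 0 = 2. So 0 ≥ 2, which is false.

Unsatisfiable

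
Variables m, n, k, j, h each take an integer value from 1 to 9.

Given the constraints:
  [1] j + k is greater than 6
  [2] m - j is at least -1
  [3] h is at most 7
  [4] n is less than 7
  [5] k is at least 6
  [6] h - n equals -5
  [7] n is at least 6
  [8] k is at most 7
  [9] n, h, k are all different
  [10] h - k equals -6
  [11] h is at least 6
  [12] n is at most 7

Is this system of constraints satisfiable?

Unsatisfiable

Constraints 3, 5, 7, 8, 11, and 12 confine each of n, h, k to the 2 values {6, 7}.
Constraint 9 requires all 3 of them to be distinct, but only 2 values are available — impossible by the pigeonhole principle.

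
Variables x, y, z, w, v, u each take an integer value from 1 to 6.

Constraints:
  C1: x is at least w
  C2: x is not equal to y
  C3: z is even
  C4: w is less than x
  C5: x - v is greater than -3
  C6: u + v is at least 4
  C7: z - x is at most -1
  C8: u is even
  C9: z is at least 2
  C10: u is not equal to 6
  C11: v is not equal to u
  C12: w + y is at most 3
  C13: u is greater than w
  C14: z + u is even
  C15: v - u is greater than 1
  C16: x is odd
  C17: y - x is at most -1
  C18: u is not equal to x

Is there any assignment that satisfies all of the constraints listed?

One satisfying assignment is x = 3, y = 2, z = 2, w = 1, v = 4, u = 2.
For the less obvious constraints — constraint 5: x - v = -1; constraint 6: u + v = 6; constraint 7: z - x = -1 — and the others hold by inspection.

Satisfiable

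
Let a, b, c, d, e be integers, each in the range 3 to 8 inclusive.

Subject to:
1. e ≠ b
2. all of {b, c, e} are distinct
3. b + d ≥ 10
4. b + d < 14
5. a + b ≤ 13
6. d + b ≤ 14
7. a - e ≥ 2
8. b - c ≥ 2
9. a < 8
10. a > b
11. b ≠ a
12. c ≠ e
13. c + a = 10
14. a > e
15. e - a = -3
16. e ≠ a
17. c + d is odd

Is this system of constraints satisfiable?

The assignment a = 7, b = 6, c = 3, d = 6, e = 4 works:
  constraint 3 holds since b + d = 12.
  constraint 4 holds since b + d = 12.
  constraint 5 holds since a + b = 13.
The rest check out directly.

Satisfiable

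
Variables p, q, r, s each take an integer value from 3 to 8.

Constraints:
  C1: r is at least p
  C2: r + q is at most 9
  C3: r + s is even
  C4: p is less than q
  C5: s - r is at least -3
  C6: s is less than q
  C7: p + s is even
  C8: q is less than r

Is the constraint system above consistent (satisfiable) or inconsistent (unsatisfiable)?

Satisfiable

Take p = 3, q = 4, r = 5, s = 3. Then constraint 2: r + q = 9; constraint 5: s - r = -2, and every other listed constraint is also met.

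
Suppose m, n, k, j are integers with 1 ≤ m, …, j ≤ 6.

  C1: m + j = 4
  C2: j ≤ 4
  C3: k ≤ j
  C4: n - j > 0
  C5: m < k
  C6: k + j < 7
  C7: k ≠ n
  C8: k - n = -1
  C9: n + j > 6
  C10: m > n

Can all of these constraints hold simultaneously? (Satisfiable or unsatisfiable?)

Unsatisfiable

Constraints 3, 4, 5, and 10 give n < m, m < k, k ≤ j, j < n. Chaining: n < m < k ≤ j < n, which forces n < n — impossible.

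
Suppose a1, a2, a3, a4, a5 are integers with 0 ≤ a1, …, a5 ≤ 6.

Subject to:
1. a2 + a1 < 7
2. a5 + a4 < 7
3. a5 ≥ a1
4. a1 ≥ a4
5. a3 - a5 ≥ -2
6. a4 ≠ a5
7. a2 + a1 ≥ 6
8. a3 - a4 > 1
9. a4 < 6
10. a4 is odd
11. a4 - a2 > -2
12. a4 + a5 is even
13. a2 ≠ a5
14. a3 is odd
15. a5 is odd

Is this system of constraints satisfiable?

Setting (a1, a2, a3, a4, a5) = (5, 1, 5, 1, 5) satisfies everything: constraint 1: a2 + a1 = 6; constraint 2: a5 + a4 = 6, and the others follow.

Satisfiable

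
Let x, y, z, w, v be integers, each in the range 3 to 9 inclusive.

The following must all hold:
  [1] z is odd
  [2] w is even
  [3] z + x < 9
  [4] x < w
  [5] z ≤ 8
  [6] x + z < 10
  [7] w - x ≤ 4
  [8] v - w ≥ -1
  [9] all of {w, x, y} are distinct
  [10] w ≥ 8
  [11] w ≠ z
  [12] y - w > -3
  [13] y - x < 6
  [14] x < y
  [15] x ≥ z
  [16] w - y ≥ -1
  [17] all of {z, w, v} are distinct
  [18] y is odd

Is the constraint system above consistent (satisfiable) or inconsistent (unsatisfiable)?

The assignment x = 4, y = 7, z = 3, w = 8, v = 7 works:
  constraint 3 holds since z + x = 7.
  constraint 6 holds since x + z = 7.
The rest check out directly.

Satisfiable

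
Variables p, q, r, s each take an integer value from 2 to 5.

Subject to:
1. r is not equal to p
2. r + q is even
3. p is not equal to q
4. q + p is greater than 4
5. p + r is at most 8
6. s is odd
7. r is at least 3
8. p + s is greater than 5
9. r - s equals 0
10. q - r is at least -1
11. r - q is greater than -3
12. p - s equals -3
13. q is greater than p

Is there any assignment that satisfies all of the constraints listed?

The assignment p = 2, q = 5, r = 5, s = 5 works:
  constraint 4 holds since q + p = 7.
  constraint 5 holds since p + r = 7.
The rest check out directly.

Satisfiable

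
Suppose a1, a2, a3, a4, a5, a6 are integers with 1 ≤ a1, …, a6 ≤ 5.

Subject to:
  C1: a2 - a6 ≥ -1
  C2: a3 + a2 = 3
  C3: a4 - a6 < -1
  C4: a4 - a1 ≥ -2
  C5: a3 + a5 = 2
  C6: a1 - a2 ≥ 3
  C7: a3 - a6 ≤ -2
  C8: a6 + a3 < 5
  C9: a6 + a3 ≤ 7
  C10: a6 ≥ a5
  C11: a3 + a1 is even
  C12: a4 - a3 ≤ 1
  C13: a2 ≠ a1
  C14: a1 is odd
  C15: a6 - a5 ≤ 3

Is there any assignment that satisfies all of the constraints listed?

Unsatisfiable

Constraints 1, 4, 6, 7, and 12 give a6 − a3 ≥ 2, a3 − a4 ≥ -1, a4 − a1 ≥ -2, a1 − a2 ≥ 3, a2 − a6 ≥ -1.
Adding all 5 inequalities: the left sides telescope to 0, and the right sides sum to 2 + (-1) + (-2) + 3 + (-1) = 1. So 0 ≥ 1, which is false.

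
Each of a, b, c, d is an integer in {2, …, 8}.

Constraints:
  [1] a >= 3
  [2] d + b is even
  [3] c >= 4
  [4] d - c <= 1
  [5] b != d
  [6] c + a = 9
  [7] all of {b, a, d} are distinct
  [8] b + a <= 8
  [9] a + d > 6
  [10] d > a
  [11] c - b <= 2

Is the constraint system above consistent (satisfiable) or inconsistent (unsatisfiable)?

Satisfiable

Try a = 4, b = 3, c = 5, d = 5.
Check constraint 4: d - c = 0; constraint 6: c + a = 9. The remaining constraints are straightforward to verify.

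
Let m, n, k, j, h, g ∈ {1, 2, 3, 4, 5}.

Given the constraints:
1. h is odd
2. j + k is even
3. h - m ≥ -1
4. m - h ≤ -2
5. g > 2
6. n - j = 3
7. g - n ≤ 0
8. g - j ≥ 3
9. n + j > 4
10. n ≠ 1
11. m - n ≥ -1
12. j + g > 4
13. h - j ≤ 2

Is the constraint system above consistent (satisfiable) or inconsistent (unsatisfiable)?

Unsatisfiable

Constraints 4, 7, 8, 11, and 13 give m − n ≥ -1, n − g ≥ 0, g − j ≥ 3, j − h ≥ -2, h − m ≥ 2.
Adding all 5 inequalities: the left sides telescope to 0, and the right sides sum to (-1) + 0 + 3 + (-2) + 2 = 2. So 0 ≥ 2, which is false.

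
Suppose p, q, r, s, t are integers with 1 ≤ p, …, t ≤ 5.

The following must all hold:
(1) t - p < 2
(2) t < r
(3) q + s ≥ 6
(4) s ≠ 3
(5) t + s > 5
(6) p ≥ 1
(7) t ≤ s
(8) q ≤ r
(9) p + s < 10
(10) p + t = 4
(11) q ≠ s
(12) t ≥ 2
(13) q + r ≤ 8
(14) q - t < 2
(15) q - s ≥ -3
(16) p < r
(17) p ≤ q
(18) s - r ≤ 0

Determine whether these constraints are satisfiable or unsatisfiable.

Try p = 2, q = 3, r = 5, s = 5, t = 2.
Check constraint 1: t - p = 0; constraint 3: q + s = 8; constraint 5: t + s = 7. The remaining constraints are straightforward to verify.

Satisfiable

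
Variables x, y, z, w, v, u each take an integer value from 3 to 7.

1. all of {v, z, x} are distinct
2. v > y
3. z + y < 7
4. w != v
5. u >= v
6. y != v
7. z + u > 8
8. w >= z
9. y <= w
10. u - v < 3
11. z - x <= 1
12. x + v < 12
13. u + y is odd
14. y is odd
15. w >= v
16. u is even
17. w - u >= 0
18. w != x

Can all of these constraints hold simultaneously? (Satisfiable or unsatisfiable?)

Satisfiable

The assignment x = 5, y = 3, z = 3, w = 6, v = 4, u = 6 works:
  constraint 3 holds since z + y = 6.
  constraint 7 holds since z + u = 9.
  constraint 10 holds since u - v = 2.
The rest check out directly.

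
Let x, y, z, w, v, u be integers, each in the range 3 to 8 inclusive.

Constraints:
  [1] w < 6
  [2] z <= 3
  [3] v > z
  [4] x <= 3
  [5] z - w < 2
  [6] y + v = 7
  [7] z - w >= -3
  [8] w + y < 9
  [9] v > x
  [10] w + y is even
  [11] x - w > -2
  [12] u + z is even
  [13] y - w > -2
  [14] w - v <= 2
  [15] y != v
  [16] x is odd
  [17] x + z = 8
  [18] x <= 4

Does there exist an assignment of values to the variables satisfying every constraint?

Unsatisfiable

From constraint 18: x ≤ 4. From constraint 2: z ≤ 3. Hence x + z ≤ 7. But constraint 17 requires x + z = 8, and 8 > 7. Contradiction.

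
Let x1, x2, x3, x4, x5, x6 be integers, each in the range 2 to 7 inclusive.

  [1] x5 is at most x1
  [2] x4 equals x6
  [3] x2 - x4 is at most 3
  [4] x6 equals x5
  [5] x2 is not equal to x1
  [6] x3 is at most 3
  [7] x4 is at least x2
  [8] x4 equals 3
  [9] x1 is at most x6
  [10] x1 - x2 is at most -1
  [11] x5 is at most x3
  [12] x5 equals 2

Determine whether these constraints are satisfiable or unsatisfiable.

Unsatisfiable

Constraint 8 fixes x4 = 3 and constraint 12 fixes x5 = 2. Constraints 2 and 4 give x4 = x6 = x5, so x4 = x5. But 3 ≠ 2 — contradiction.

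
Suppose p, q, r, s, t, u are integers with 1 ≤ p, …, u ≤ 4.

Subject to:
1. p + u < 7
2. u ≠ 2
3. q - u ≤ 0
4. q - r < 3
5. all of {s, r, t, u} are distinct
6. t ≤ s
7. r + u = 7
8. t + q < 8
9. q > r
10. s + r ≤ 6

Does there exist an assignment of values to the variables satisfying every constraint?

Try p = 1, q = 4, r = 3, s = 2, t = 1, u = 4.
Check constraint 1: p + u = 5; constraint 3: q - u = 0. The remaining constraints are straightforward to verify.

Satisfiable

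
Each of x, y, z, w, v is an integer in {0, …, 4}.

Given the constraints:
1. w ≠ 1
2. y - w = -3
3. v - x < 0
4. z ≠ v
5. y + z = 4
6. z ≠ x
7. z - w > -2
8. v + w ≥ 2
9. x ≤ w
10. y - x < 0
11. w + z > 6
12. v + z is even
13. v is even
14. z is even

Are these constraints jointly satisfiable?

One satisfying assignment is x = 2, y = 0, z = 4, w = 3, v = 0.
For the less obvious constraints — constraint 2: y - w = -3; constraint 3: v - x = -2 — and the others hold by inspection.

Satisfiable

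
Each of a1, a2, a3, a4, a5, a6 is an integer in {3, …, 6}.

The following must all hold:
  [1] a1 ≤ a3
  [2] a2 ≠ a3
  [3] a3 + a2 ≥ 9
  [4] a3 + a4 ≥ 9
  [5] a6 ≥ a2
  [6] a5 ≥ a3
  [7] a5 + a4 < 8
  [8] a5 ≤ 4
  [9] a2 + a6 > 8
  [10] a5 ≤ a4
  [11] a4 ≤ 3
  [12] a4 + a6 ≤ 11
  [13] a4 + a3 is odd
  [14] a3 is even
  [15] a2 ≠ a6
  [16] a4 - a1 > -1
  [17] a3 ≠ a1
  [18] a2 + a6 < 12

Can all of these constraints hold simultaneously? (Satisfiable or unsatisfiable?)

Unsatisfiable

From constraints 6 and 8: a3 ≤ a5 ≤ 4. From constraint 11: a4 ≤ 3. Hence a3 + a4 ≤ 7. But constraint 4 requires a3 + a4 ≥ 9, and 9 > 7. Contradiction.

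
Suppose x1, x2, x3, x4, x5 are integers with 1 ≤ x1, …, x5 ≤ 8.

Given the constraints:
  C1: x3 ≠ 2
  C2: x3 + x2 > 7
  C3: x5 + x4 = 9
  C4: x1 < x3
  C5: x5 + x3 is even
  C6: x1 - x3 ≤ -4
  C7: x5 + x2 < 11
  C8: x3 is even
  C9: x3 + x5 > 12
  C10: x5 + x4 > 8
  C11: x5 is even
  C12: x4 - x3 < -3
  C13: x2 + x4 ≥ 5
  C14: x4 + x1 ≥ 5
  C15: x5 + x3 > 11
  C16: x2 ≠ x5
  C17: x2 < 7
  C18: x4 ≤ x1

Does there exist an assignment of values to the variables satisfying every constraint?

Satisfiable

Take x1 = 4, x2 = 2, x3 = 8, x4 = 3, x5 = 6. Then constraint 2: x3 + x2 = 10; constraint 3: x5 + x4 = 9, and every other listed constraint is also met.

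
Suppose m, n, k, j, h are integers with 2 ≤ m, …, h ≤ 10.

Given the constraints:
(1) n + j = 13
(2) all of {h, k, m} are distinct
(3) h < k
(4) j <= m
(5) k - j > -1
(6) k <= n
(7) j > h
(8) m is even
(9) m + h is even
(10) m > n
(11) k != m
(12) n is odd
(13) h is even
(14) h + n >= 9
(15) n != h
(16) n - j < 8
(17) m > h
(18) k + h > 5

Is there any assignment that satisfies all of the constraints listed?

Satisfiable

Setting (m, n, k, j, h) = (10, 9, 5, 4, 2) satisfies everything: constraint 1: n + j = 13; constraint 5: k - j = 1, and the others follow.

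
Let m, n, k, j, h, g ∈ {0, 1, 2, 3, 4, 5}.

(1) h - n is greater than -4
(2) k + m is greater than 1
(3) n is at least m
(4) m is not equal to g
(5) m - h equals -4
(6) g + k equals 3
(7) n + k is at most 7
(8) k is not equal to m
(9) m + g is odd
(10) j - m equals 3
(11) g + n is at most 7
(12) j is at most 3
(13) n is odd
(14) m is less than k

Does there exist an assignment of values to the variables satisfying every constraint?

Satisfiable

The assignment m = 0, n = 5, k = 2, j = 3, h = 4, g = 1 works:
  constraint 1 holds since h - n = -1.
  constraint 2 holds since k + m = 2.
  constraint 5 holds since m - h = -4.
The rest check out directly.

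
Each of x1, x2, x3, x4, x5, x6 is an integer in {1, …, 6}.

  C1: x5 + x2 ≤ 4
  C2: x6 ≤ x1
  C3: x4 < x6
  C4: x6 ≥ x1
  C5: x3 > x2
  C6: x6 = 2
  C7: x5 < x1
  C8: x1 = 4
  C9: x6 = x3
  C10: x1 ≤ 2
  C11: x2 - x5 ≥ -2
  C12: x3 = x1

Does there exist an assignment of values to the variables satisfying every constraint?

Unsatisfiable

Constraint 6 fixes x6 = 2 and constraint 8 fixes x1 = 4. Constraints 9 and 12 give x6 = x3 = x1, so x6 = x1. But 2 ≠ 4 — contradiction.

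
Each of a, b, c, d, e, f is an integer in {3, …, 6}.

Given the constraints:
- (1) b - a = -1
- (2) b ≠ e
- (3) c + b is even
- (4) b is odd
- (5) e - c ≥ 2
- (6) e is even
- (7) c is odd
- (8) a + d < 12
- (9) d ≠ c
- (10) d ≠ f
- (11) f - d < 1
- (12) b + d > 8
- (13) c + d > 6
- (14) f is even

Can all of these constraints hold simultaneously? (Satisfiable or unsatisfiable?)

Satisfiable

Take a = 4, b = 3, c = 3, d = 6, e = 6, f = 4. Then constraint 1: b - a = -1; constraint 5: e - c = 3; constraint 8: a + d = 10, and every other listed constraint is also met.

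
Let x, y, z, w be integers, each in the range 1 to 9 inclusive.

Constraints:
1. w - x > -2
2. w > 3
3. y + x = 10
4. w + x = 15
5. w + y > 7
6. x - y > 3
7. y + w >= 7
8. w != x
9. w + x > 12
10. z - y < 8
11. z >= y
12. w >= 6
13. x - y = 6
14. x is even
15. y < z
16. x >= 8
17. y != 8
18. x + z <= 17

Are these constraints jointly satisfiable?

Satisfiable

Take x = 8, y = 2, z = 8, w = 7. Then constraint 1: w - x = -1; constraint 3: y + x = 10; constraint 4: w + x = 15, and every other listed constraint is also met.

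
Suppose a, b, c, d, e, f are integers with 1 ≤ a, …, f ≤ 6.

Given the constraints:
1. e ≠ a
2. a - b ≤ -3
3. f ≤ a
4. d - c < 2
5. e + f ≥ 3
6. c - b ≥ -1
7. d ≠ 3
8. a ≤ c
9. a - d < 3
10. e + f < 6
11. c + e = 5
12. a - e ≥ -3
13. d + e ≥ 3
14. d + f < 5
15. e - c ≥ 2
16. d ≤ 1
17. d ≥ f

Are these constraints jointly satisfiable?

Unsatisfiable

Constraints 2, 6, 12, and 15 give b − a ≥ 3, a − e ≥ -3, e − c ≥ 2, c − b ≥ -1.
Adding all 4 inequalities: the left sides telescope to 0, and the right sides sum to 3 + (-3) + 2 + (-1) = 1. So 0 ≥ 1, which is false.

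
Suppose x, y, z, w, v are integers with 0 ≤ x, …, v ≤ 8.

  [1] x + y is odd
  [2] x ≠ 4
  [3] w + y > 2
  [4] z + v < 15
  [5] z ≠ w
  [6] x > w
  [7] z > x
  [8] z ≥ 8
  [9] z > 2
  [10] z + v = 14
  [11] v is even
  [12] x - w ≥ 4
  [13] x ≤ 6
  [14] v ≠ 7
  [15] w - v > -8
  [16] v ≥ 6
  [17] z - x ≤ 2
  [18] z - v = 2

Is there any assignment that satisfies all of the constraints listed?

The assignment x = 6, y = 3, z = 8, w = 1, v = 6 works:
  constraint 3 holds since w + y = 4.
  constraint 4 holds since z + v = 14.
The rest check out directly.

Satisfiable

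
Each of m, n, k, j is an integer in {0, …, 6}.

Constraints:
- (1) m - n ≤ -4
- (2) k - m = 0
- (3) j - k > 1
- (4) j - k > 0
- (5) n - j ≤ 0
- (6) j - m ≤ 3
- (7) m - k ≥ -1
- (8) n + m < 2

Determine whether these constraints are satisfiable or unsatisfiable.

Constraints 1, 5, and 6 give m − j ≥ -3, j − n ≥ 0, n − m ≥ 4.
Adding all 3 inequalities: the left sides telescope to 0, and the right sides sum to (-3) + 0 + 4 = 1. So 0 ≥ 1, which is false.

Unsatisfiable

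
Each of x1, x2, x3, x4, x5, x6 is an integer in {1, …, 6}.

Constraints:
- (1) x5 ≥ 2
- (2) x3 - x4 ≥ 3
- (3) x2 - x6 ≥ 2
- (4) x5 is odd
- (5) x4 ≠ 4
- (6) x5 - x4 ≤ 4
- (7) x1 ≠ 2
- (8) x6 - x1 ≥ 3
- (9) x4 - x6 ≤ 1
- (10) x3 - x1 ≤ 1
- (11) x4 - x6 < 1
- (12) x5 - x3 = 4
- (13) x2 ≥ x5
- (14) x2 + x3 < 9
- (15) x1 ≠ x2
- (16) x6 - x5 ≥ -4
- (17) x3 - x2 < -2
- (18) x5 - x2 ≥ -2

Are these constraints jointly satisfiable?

Unsatisfiable

Constraints 2, 3, 6, 8, 10, and 18 give x6 − x1 ≥ 3, x1 − x3 ≥ -1, x3 − x4 ≥ 3, x4 − x5 ≥ -4, x5 − x2 ≥ -2, x2 − x6 ≥ 2.
Adding all 6 inequalities: the left sides telescope to 0, and the right sides sum to 3 + (-1) + 3 + (-4) + (-2) + 2 = 1. So 0 ≥ 1, which is false.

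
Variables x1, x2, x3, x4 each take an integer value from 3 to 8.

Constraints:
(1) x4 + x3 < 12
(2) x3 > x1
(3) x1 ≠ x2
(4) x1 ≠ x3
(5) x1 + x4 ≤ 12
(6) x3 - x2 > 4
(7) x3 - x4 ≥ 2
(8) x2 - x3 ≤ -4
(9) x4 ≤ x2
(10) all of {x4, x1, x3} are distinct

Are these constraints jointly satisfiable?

Satisfiable

Setting (x1, x2, x3, x4) = (6, 3, 8, 3) satisfies everything: constraint 1: x4 + x3 = 11; constraint 5: x1 + x4 = 9; constraint 6: x3 - x2 = 5, and the others follow.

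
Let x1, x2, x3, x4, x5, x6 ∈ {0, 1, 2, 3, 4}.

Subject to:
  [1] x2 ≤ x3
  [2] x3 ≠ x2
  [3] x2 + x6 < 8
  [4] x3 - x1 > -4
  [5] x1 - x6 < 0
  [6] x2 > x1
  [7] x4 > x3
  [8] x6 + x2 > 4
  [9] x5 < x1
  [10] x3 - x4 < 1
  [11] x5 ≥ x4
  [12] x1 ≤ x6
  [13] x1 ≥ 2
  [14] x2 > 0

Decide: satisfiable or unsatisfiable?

Constraints 1, 6, 7, 9, and 11 give x2 ≤ x3, x3 < x4, x4 ≤ x5, x5 < x1, x1 < x2. Chaining: x2 ≤ x3 < x4 ≤ x5 < x1 < x2, which forces x2 < x2 — impossible.

Unsatisfiable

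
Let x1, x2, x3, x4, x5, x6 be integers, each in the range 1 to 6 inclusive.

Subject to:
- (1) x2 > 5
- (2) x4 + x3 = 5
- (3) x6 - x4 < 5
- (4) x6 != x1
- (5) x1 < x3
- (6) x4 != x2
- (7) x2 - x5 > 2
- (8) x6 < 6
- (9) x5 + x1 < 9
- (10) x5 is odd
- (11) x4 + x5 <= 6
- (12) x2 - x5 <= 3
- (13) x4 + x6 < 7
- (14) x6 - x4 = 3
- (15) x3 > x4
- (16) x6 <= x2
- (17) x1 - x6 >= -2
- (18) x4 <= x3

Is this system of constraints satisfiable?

Satisfiable

One satisfying assignment is x1 = 3, x2 = 6, x3 = 4, x4 = 1, x5 = 3, x6 = 4.
For the less obvious constraints — constraint 2: x4 + x3 = 5; constraint 3: x6 - x4 = 3; constraint 7: x2 - x5 = 3 — and the others hold by inspection.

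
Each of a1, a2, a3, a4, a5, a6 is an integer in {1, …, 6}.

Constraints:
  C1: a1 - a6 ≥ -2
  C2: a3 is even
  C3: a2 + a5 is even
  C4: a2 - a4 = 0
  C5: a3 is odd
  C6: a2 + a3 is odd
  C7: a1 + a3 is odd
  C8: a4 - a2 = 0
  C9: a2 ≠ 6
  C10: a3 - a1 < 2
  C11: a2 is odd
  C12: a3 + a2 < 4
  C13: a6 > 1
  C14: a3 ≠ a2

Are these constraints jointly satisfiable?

Constraint 11 makes a2 odd and constraint 5 makes a3 odd, so a2 + a3 must be even. Constraint 6 says a2 + a3 is odd — contradiction.

Unsatisfiable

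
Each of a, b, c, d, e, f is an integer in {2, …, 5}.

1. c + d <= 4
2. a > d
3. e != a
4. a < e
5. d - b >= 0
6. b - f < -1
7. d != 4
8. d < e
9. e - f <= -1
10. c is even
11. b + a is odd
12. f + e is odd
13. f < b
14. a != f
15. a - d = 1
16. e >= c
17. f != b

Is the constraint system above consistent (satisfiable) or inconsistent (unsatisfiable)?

Unsatisfiable

Constraints 2, 4, 5, 9, and 13 give e < f, f < b, b ≤ d, d < a, a < e. Chaining: e < f < b ≤ d < a < e, which forces e < e — impossible.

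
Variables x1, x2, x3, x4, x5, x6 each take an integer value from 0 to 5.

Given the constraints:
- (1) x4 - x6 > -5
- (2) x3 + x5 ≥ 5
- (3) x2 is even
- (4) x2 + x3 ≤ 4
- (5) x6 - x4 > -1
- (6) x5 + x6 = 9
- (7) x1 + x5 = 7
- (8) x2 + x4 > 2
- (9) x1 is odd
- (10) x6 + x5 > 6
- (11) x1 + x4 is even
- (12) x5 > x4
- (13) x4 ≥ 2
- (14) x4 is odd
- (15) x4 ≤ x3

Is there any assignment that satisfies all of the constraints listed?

One satisfying assignment is x1 = 3, x2 = 0, x3 = 4, x4 = 3, x5 = 4, x6 = 5.
For the less obvious constraints — constraint 1: x4 - x6 = -2; constraint 2: x3 + x5 = 8 — and the others hold by inspection.

Satisfiable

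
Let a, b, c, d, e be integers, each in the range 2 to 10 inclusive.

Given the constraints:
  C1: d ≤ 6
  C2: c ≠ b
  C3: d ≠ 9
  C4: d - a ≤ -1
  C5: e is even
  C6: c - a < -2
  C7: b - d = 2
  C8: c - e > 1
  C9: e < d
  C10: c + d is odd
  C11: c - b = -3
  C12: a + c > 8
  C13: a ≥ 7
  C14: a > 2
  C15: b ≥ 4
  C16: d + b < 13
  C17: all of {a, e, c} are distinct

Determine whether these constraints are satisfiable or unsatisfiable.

Take a = 7, b = 7, c = 4, d = 5, e = 2. Then constraint 4: d - a = -2; constraint 6: c - a = -3, and every other listed constraint is also met.

Satisfiable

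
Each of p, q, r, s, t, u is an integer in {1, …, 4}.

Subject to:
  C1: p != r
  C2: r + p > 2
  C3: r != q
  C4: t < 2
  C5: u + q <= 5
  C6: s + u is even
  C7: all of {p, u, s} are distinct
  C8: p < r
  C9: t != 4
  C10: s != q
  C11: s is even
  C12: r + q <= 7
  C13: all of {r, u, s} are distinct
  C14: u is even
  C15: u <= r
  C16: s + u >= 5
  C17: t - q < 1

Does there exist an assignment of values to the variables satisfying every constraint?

One satisfying assignment is p = 1, q = 1, r = 3, s = 4, t = 1, u = 2.
For the less obvious constraints — constraint 2: r + p = 4; constraint 5: u + q = 3 — and the others hold by inspection.

Satisfiable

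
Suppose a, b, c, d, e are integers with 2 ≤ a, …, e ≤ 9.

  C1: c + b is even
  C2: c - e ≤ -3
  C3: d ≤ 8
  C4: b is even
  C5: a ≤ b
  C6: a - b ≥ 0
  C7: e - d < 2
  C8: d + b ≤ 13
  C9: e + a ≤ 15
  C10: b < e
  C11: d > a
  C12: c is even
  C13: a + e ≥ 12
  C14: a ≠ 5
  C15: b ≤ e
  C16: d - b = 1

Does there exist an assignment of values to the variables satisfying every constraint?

Satisfiable

Try a = 6, b = 6, c = 4, d = 7, e = 8.
Check constraint 2: c - e = -4; constraint 6: a - b = 0. The remaining constraints are straightforward to verify.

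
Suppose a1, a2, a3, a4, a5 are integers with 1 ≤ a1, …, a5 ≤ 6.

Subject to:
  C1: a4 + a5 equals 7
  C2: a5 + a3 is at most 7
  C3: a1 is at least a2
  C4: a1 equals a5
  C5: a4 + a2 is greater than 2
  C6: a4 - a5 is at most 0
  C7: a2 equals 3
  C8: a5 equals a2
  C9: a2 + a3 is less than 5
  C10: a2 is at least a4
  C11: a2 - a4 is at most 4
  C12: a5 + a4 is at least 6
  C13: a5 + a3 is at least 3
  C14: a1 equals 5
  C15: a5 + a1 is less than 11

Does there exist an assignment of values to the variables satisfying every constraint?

Unsatisfiable

Constraint 14 fixes a1 = 5 and constraint 7 fixes a2 = 3. Constraints 4 and 8 give a1 = a5 = a2, so a1 = a2. But 5 ≠ 3 — contradiction.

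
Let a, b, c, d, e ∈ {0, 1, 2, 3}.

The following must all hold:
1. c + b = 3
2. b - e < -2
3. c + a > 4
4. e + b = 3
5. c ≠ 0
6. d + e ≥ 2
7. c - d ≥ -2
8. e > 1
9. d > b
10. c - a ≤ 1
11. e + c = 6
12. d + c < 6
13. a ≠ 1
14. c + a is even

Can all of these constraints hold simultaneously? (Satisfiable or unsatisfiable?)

Satisfiable

Take a = 3, b = 0, c = 3, d = 2, e = 3. Then constraint 1: c + b = 3; constraint 2: b - e = -3; constraint 3: c + a = 6, and every other listed constraint is also met.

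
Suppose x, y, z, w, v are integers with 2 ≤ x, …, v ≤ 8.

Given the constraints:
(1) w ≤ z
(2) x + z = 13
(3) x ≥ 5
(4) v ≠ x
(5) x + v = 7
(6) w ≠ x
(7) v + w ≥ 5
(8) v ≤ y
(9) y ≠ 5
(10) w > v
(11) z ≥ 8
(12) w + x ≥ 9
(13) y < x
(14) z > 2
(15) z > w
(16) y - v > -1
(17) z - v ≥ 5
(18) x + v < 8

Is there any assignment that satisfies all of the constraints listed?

The assignment x = 5, y = 2, z = 8, w = 4, v = 2 works:
  constraint 2 holds since x + z = 13.
  constraint 5 holds since x + v = 7.
  constraint 7 holds since v + w = 6.
The rest check out directly.

Satisfiable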